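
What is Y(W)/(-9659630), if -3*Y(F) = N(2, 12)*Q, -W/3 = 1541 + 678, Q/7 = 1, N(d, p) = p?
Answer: 14/4829815 ≈ 2.8987e-6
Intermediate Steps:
Q = 7 (Q = 7*1 = 7)
W = -6657 (W = -3*(1541 + 678) = -3*2219 = -6657)
Y(F) = -28 (Y(F) = -4*7 = -1/3*84 = -28)
Y(W)/(-9659630) = -28/(-9659630) = -28*(-1/9659630) = 14/4829815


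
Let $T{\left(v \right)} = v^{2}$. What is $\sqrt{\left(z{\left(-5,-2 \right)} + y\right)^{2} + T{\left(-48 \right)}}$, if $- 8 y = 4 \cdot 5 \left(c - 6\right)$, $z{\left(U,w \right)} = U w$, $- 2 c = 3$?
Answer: $\frac{\sqrt{50089}}{4} \approx 55.951$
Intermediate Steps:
$c = - \frac{3}{2}$ ($c = \left(- \frac{1}{2}\right) 3 = - \frac{3}{2} \approx -1.5$)
$y = \frac{75}{4}$ ($y = - \frac{4 \cdot 5 \left(- \frac{3}{2} - 6\right)}{8} = - \frac{20 \left(- \frac{3}{2} - 6\right)}{8} = - \frac{20 \left(- \frac{15}{2}\right)}{8} = \left(- \frac{1}{8}\right) \left(-150\right) = \frac{75}{4} \approx 18.75$)
$\sqrt{\left(z{\left(-5,-2 \right)} + y\right)^{2} + T{\left(-48 \right)}} = \sqrt{\left(\left(-5\right) \left(-2\right) + \frac{75}{4}\right)^{2} + \left(-48\right)^{2}} = \sqrt{\left(10 + \frac{75}{4}\right)^{2} + 2304} = \sqrt{\left(\frac{115}{4}\right)^{2} + 2304} = \sqrt{\frac{13225}{16} + 2304} = \sqrt{\frac{50089}{16}} = \frac{\sqrt{50089}}{4}$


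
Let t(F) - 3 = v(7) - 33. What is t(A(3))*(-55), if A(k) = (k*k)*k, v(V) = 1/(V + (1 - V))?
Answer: 1595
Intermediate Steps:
v(V) = 1 (v(V) = 1/1 = 1)
A(k) = k**3 (A(k) = k**2*k = k**3)
t(F) = -29 (t(F) = 3 + (1 - 33) = 3 - 32 = -29)
t(A(3))*(-55) = -29*(-55) = 1595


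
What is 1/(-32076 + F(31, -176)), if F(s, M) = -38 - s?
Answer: -1/32145 ≈ -3.1109e-5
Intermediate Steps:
1/(-32076 + F(31, -176)) = 1/(-32076 + (-38 - 1*31)) = 1/(-32076 + (-38 - 31)) = 1/(-32076 - 69) = 1/(-32145) = -1/32145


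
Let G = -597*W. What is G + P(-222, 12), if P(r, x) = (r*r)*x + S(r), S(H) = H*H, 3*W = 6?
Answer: 639498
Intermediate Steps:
W = 2 (W = (⅓)*6 = 2)
S(H) = H²
G = -1194 (G = -597*2 = -1194)
P(r, x) = r² + x*r² (P(r, x) = (r*r)*x + r² = r²*x + r² = x*r² + r² = r² + x*r²)
G + P(-222, 12) = -1194 + (-222)²*(1 + 12) = -1194 + 49284*13 = -1194 + 640692 = 639498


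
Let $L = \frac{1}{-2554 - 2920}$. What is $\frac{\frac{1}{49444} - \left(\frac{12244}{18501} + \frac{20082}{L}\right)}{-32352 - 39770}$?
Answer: $- \frac{100558909281327557}{65974569108168} \approx -1524.2$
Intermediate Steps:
$L = - \frac{1}{5474}$ ($L = \frac{1}{-5474} = - \frac{1}{5474} \approx -0.00018268$)
$\frac{\frac{1}{49444} - \left(\frac{12244}{18501} + \frac{20082}{L}\right)}{-32352 - 39770} = \frac{\frac{1}{49444} - \left(-109928868 + \frac{12244}{18501}\right)}{-32352 - 39770} = \frac{\frac{1}{49444} - - \frac{2033793974624}{18501}}{-72122} = \left(\frac{1}{49444} + \left(109928868 - \frac{12244}{18501}\right)\right) \left(- \frac{1}{72122}\right) = \left(\frac{1}{49444} + \frac{2033793974624}{18501}\right) \left(- \frac{1}{72122}\right) = \frac{100558909281327557}{914763444} \left(- \frac{1}{72122}\right) = - \frac{100558909281327557}{65974569108168}$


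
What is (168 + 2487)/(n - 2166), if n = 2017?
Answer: -2655/149 ≈ -17.819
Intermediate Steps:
(168 + 2487)/(n - 2166) = (168 + 2487)/(2017 - 2166) = 2655/(-149) = 2655*(-1/149) = -2655/149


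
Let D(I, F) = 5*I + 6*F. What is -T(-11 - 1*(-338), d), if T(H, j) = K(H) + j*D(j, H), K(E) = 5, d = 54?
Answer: -120533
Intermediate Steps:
T(H, j) = 5 + j*(5*j + 6*H)
-T(-11 - 1*(-338), d) = -(5 + 54*(5*54 + 6*(-11 - 1*(-338)))) = -(5 + 54*(270 + 6*(-11 + 338))) = -(5 + 54*(270 + 6*327)) = -(5 + 54*(270 + 1962)) = -(5 + 54*2232) = -(5 + 120528) = -1*120533 = -120533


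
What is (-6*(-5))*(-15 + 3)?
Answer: -360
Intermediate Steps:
(-6*(-5))*(-15 + 3) = 30*(-12) = -360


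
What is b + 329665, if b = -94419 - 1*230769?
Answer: 4477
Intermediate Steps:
b = -325188 (b = -94419 - 230769 = -325188)
b + 329665 = -325188 + 329665 = 4477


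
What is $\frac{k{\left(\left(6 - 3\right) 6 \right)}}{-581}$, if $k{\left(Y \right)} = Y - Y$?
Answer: $0$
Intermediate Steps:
$k{\left(Y \right)} = 0$
$\frac{k{\left(\left(6 - 3\right) 6 \right)}}{-581} = \frac{0}{-581} = 0 \left(- \frac{1}{581}\right) = 0$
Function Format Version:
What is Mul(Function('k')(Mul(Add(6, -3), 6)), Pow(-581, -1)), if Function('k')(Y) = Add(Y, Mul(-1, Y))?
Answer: 0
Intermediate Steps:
Function('k')(Y) = 0
Mul(Function('k')(Mul(Add(6, -3), 6)), Pow(-581, -1)) = Mul(0, Pow(-581, -1)) = Mul(0, Rational(-1, 581)) = 0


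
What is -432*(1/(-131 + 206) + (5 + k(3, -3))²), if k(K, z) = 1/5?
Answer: -292176/25 ≈ -11687.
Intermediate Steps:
k(K, z) = ⅕
-432*(1/(-131 + 206) + (5 + k(3, -3))²) = -432*(1/(-131 + 206) + (5 + ⅕)²) = -432*(1/75 + (26/5)²) = -432*(1/75 + 676/25) = -432*2029/75 = -292176/25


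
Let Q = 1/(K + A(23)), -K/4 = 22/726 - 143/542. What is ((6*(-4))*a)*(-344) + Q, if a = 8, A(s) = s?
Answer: 14137121007/214043 ≈ 66048.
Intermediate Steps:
K = 8354/8943 (K = -4*(22/726 - 143/542) = -4*(22*(1/726) - 143*1/542) = -4*(1/33 - 143/542) = -4*(-4177/17886) = 8354/8943 ≈ 0.93414)
Q = 8943/214043 (Q = 1/(8354/8943 + 23) = 1/(214043/8943) = 8943/214043 ≈ 0.041781)
((6*(-4))*a)*(-344) + Q = ((6*(-4))*8)*(-344) + 8943/214043 = -24*8*(-344) + 8943/214043 = -192*(-344) + 8943/214043 = 66048 + 8943/214043 = 14137121007/214043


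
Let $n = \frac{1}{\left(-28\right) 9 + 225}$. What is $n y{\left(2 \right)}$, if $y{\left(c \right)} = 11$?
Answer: $- \frac{11}{27} \approx -0.40741$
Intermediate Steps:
$n = - \frac{1}{27}$ ($n = \frac{1}{-252 + 225} = \frac{1}{-27} = - \frac{1}{27} \approx -0.037037$)
$n y{\left(2 \right)} = \left(- \frac{1}{27}\right) 11 = - \frac{11}{27}$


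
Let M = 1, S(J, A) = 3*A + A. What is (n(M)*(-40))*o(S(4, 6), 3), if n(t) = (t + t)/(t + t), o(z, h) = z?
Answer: -960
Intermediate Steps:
S(J, A) = 4*A
n(t) = 1 (n(t) = (2*t)/((2*t)) = (2*t)*(1/(2*t)) = 1)
(n(M)*(-40))*o(S(4, 6), 3) = (1*(-40))*(4*6) = -40*24 = -960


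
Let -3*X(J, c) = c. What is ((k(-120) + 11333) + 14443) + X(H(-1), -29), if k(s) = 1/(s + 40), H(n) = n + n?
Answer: 6188557/240 ≈ 25786.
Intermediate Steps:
H(n) = 2*n
X(J, c) = -c/3
k(s) = 1/(40 + s)
((k(-120) + 11333) + 14443) + X(H(-1), -29) = ((1/(40 - 120) + 11333) + 14443) - ⅓*(-29) = ((1/(-80) + 11333) + 14443) + 29/3 = ((-1/80 + 11333) + 14443) + 29/3 = (906639/80 + 14443) + 29/3 = 2062079/80 + 29/3 = 6188557/240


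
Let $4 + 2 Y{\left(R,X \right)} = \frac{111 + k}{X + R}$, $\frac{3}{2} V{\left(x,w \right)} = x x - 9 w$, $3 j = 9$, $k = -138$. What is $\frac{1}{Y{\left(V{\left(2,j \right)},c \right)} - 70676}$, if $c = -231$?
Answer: $- \frac{1478}{104462003} \approx -1.4149 \cdot 10^{-5}$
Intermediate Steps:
$j = 3$ ($j = \frac{1}{3} \cdot 9 = 3$)
$V{\left(x,w \right)} = - 6 w + \frac{2 x^{2}}{3}$ ($V{\left(x,w \right)} = \frac{2 \left(x x - 9 w\right)}{3} = \frac{2 \left(x^{2} - 9 w\right)}{3} = - 6 w + \frac{2 x^{2}}{3}$)
$Y{\left(R,X \right)} = -2 - \frac{27}{2 \left(R + X\right)}$ ($Y{\left(R,X \right)} = -2 + \frac{\left(111 - 138\right) \frac{1}{X + R}}{2} = -2 + \frac{\left(-27\right) \frac{1}{R + X}}{2} = -2 - \frac{27}{2 \left(R + X\right)}$)
$\frac{1}{Y{\left(V{\left(2,j \right)},c \right)} - 70676} = \frac{1}{\frac{- \frac{27}{2} - 2 \left(\left(-6\right) 3 + \frac{2 \cdot 2^{2}}{3}\right) - -462}{\left(\left(-6\right) 3 + \frac{2 \cdot 2^{2}}{3}\right) - 231} - 70676} = \frac{1}{\frac{- \frac{27}{2} - 2 \left(-18 + \frac{2}{3} \cdot 4\right) + 462}{\left(-18 + \frac{2}{3} \cdot 4\right) - 231} - 70676} = \frac{1}{\frac{- \frac{27}{2} - 2 \left(-18 + \frac{8}{3}\right) + 462}{\left(-18 + \frac{8}{3}\right) - 231} - 70676} = \frac{1}{\frac{- \frac{27}{2} - - \frac{92}{3} + 462}{- \frac{46}{3} - 231} - 70676} = \frac{1}{\frac{- \frac{27}{2} + \frac{92}{3} + 462}{- \frac{739}{3}} - 70676} = \frac{1}{\left(- \frac{3}{739}\right) \frac{2875}{6} - 70676} = \frac{1}{- \frac{2875}{1478} - 70676} = \frac{1}{- \frac{104462003}{1478}} = - \frac{1478}{104462003}$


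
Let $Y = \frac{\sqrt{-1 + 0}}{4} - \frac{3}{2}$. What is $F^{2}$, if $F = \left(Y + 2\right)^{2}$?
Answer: $\frac{\left(2 + i\right)^{4}}{256} \approx -0.027344 + 0.09375 i$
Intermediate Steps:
$Y = - \frac{3}{2} + \frac{i}{4}$ ($Y = \sqrt{-1} \cdot \frac{1}{4} - \frac{3}{2} = i \frac{1}{4} - \frac{3}{2} = \frac{i}{4} - \frac{3}{2} = - \frac{3}{2} + \frac{i}{4} \approx -1.5 + 0.25 i$)
$F = \left(\frac{1}{2} + \frac{i}{4}\right)^{2}$ ($F = \left(\left(- \frac{3}{2} + \frac{i}{4}\right) + 2\right)^{2} = \left(\frac{1}{2} + \frac{i}{4}\right)^{2} \approx 0.1875 + 0.25 i$)
$F^{2} = \left(\frac{\left(2 + i\right)^{2}}{16}\right)^{2} = \frac{\left(2 + i\right)^{4}}{256}$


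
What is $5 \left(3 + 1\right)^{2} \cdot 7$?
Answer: $560$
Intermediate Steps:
$5 \left(3 + 1\right)^{2} \cdot 7 = 5 \cdot 4^{2} \cdot 7 = 5 \cdot 16 \cdot 7 = 80 \cdot 7 = 560$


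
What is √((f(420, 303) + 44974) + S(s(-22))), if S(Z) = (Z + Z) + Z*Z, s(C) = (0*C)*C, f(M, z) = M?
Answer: √45394 ≈ 213.06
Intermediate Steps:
s(C) = 0 (s(C) = 0*C = 0)
S(Z) = Z² + 2*Z (S(Z) = 2*Z + Z² = Z² + 2*Z)
√((f(420, 303) + 44974) + S(s(-22))) = √((420 + 44974) + 0*(2 + 0)) = √(45394 + 0*2) = √(45394 + 0) = √45394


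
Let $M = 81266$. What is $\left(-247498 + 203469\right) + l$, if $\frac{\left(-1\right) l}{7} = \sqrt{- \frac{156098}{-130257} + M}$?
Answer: $-44029 - \frac{14 \sqrt{38301424847645}}{43419} \approx -46025.0$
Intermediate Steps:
$l = - \frac{14 \sqrt{38301424847645}}{43419}$ ($l = - 7 \sqrt{- \frac{156098}{-130257} + 81266} = - 7 \sqrt{\left(-156098\right) \left(- \frac{1}{130257}\right) + 81266} = - 7 \sqrt{\frac{156098}{130257} + 81266} = - 7 \sqrt{\frac{10585621460}{130257}} = - 7 \frac{2 \sqrt{38301424847645}}{43419} = - \frac{14 \sqrt{38301424847645}}{43419} \approx -1995.5$)
$\left(-247498 + 203469\right) + l = \left(-247498 + 203469\right) - \frac{14 \sqrt{38301424847645}}{43419} = -44029 - \frac{14 \sqrt{38301424847645}}{43419}$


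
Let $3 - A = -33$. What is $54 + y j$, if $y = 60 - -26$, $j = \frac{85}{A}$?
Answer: $\frac{4627}{18} \approx 257.06$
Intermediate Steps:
$A = 36$ ($A = 3 - -33 = 3 + 33 = 36$)
$j = \frac{85}{36} \approx 2.3611$
$y = 86$ ($y = 60 + 26 = 86$)
$54 + y j = 54 + 86 \cdot \frac{85}{36} = 54 + \frac{3655}{18} = \frac{4627}{18}$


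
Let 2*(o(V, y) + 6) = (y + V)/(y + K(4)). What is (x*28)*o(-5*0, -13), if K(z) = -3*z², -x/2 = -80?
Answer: -1610560/61 ≈ -26403.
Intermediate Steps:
x = 160 (x = -2*(-80) = 160)
o(V, y) = -6 + (V + y)/(2*(-48 + y)) (o(V, y) = -6 + ((y + V)/(y - 3*4²))/2 = -6 + ((V + y)/(y - 3*16))/2 = -6 + ((V + y)/(y - 48))/2 = -6 + ((V + y)/(-48 + y))/2 = -6 + (V + y)/(2*(-48 + y)))
(x*28)*o(-5*0, -13) = (160*28)*((576 - 5*0 - 11*(-13))/(2*(-48 - 13))) = 4480*((½)*(576 + 0 + 143)/(-61)) = 4480*((½)*(-1/61)*719) = 4480*(-719/122) = -1610560/61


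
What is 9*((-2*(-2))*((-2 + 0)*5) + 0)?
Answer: -360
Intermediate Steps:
9*((-2*(-2))*((-2 + 0)*5) + 0) = 9*(4*(-2*5) + 0) = 9*(4*(-10) + 0) = 9*(-40 + 0) = 9*(-40) = -360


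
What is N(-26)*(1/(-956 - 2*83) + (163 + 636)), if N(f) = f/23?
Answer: -11654201/12903 ≈ -903.22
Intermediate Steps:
N(f) = f/23 (N(f) = f*(1/23) = f/23)
N(-26)*(1/(-956 - 2*83) + (163 + 636)) = ((1/23)*(-26))*(1/(-956 - 2*83) + (163 + 636)) = -26*(1/(-956 - 166) + 799)/23 = -26*(1/(-1122) + 799)/23 = -26*(-1/1122 + 799)/23 = -26/23*896477/1122 = -11654201/12903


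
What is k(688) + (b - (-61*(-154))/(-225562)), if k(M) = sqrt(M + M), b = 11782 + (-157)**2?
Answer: 4108729308/112781 + 4*sqrt(86) ≈ 36468.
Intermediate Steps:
b = 36431 (b = 11782 + 24649 = 36431)
k(M) = sqrt(2)*sqrt(M) (k(M) = sqrt(2*M) = sqrt(2)*sqrt(M))
k(688) + (b - (-61*(-154))/(-225562)) = sqrt(2)*sqrt(688) + (36431 - (-61*(-154))/(-225562)) = sqrt(2)*(4*sqrt(43)) + (36431 - 9394*(-1)/225562) = 4*sqrt(86) + (36431 - 1*(-4697/112781)) = 4*sqrt(86) + (36431 + 4697/112781) = 4*sqrt(86) + 4108729308/112781 = 4108729308/112781 + 4*sqrt(86)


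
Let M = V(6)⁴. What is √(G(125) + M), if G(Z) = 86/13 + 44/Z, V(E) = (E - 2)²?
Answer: √6922975930/325 ≈ 256.01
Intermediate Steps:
V(E) = (-2 + E)²
G(Z) = 86/13 + 44/Z (G(Z) = 86*(1/13) + 44/Z = 86/13 + 44/Z)
M = 65536 (M = ((-2 + 6)²)⁴ = (4²)⁴ = 16⁴ = 65536)
√(G(125) + M) = √((86/13 + 44/125) + 65536) = √(11322/1625 + 65536) = √(106507322/1625) = √6922975930/325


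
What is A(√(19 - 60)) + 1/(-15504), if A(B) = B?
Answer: -1/15504 + I*√41 ≈ -6.4499e-5 + 6.4031*I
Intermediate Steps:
A(√(19 - 60)) + 1/(-15504) = √(19 - 60) + 1/(-15504) = √(-41) - 1/15504 = I*√41 - 1/15504 = -1/15504 + I*√41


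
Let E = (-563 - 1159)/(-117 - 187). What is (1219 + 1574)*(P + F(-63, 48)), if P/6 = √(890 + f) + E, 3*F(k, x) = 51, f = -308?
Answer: 569625/4 + 16758*√582 ≈ 5.4669e+5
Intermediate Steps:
F(k, x) = 17 (F(k, x) = (⅓)*51 = 17)
E = 861/152 (E = -1722/(-304) = -1722*(-1/304) = 861/152 ≈ 5.6645)
P = 2583/76 + 6*√582 (P = 6*(√(890 - 308) + 861/152) = 6*(√582 + 861/152) = 6*(861/152 + √582) = 2583/76 + 6*√582 ≈ 178.73)
(1219 + 1574)*(P + F(-63, 48)) = (1219 + 1574)*((2583/76 + 6*√582) + 17) = 2793*(3875/76 + 6*√582) = 569625/4 + 16758*√582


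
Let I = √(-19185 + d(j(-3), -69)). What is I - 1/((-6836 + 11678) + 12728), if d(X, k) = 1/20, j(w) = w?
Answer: -1/17570 + I*√1918495/10 ≈ -5.6915e-5 + 138.51*I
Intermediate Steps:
d(X, k) = 1/20
I = I*√1918495/10 (I = √(-19185 + 1/20) = √(-383699/20) = I*√1918495/10 ≈ 138.51*I)
I - 1/((-6836 + 11678) + 12728) = I*√1918495/10 - 1/((-6836 + 11678) + 12728) = I*√1918495/10 - 1/(4842 + 12728) = I*√1918495/10 - 1/17570 = -1/17570 + I*√1918495/10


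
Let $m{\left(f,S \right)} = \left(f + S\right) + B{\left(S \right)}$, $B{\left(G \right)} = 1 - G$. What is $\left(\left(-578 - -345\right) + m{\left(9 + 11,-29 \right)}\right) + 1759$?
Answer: $1547$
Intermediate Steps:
$m{\left(f,S \right)} = 1 + f$ ($m{\left(f,S \right)} = \left(f + S\right) - \left(-1 + S\right) = \left(S + f\right) - \left(-1 + S\right) = 1 + f$)
$\left(\left(-578 - -345\right) + m{\left(9 + 11,-29 \right)}\right) + 1759 = \left(\left(-578 - -345\right) + \left(1 + \left(9 + 11\right)\right)\right) + 1759 = \left(\left(-578 + 345\right) + \left(1 + 20\right)\right) + 1759 = \left(-233 + 21\right) + 1759 = -212 + 1759 = 1547$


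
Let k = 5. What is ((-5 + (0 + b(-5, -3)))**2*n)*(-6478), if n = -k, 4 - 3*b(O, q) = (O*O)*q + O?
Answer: 17134310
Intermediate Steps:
b(O, q) = 4/3 - O/3 - q*O**2/3 (b(O, q) = 4/3 - ((O*O)*q + O)/3 = 4/3 - (O**2*q + O)/3 = 4/3 - (q*O**2 + O)/3 = 4/3 - (O + q*O**2)/3 = 4/3 + (-O/3 - q*O**2/3) = 4/3 - O/3 - q*O**2/3)
n = -5 (n = -1*5 = -5)
((-5 + (0 + b(-5, -3)))**2*n)*(-6478) = ((-5 + (0 + (4/3 - 1/3*(-5) - 1/3*(-3)*(-5)**2)))**2*(-5))*(-6478) = ((-5 + (0 + (4/3 + 5/3 - 1/3*(-3)*25)))**2*(-5))*(-6478) = ((-5 + (0 + (4/3 + 5/3 + 25)))**2*(-5))*(-6478) = ((-5 + (0 + 28))**2*(-5))*(-6478) = ((-5 + 28)**2*(-5))*(-6478) = (23**2*(-5))*(-6478) = (529*(-5))*(-6478) = -2645*(-6478) = 17134310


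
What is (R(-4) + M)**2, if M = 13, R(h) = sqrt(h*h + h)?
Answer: 181 + 52*sqrt(3) ≈ 271.07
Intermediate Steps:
R(h) = sqrt(h + h**2) (R(h) = sqrt(h**2 + h) = sqrt(h + h**2))
(R(-4) + M)**2 = (sqrt(-4*(1 - 4)) + 13)**2 = (sqrt(-4*(-3)) + 13)**2 = (sqrt(12) + 13)**2 = (2*sqrt(3) + 13)**2 = (13 + 2*sqrt(3))**2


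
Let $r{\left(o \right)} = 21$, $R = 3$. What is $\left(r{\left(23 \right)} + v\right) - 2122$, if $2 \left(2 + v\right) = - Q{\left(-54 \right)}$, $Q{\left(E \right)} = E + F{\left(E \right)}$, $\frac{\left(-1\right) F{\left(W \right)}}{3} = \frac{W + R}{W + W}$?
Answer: $- \frac{49807}{24} \approx -2075.3$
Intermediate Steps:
$F{\left(W \right)} = - \frac{3 \left(3 + W\right)}{2 W}$ ($F{\left(W \right)} = - 3 \frac{W + 3}{W + W} = - 3 \frac{3 + W}{2 W} = - \frac{3 \left(3 + W\right)}{2 W}$)
$Q{\left(E \right)} = E + \frac{3 \left(-3 - E\right)}{2 E}$
$v = \frac{617}{24}$ ($v = -2 + \frac{\left(-1\right) \left(- \frac{3}{2} - 54 - \frac{9}{2 \left(-54\right)}\right)}{2} = -2 + \frac{\left(-1\right) \left(- \frac{3}{2} - 54 - - \frac{1}{12}\right)}{2} = -2 + \frac{\left(-1\right) \left(- \frac{3}{2} - 54 + \frac{1}{12}\right)}{2} = -2 + \frac{\left(-1\right) \left(- \frac{665}{12}\right)}{2} = -2 + \frac{1}{2} \cdot \frac{665}{12} = -2 + \frac{665}{24} = \frac{617}{24} \approx 25.708$)
$\left(r{\left(23 \right)} + v\right) - 2122 = \left(21 + \frac{617}{24}\right) - 2122 = \frac{1121}{24} - 2122 = - \frac{49807}{24}$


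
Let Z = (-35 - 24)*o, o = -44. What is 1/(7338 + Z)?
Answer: 1/9934 ≈ 0.00010066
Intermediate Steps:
Z = 2596 (Z = (-35 - 24)*(-44) = -59*(-44) = 2596)
1/(7338 + Z) = 1/(7338 + 2596) = 1/9934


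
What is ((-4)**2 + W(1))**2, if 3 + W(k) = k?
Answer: 196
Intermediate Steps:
W(k) = -3 + k
((-4)**2 + W(1))**2 = ((-4)**2 + (-3 + 1))**2 = (16 - 2)**2 = 14**2 = 196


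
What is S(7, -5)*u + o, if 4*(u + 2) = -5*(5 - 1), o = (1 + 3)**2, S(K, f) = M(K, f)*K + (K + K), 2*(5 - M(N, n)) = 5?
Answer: -409/2 ≈ -204.50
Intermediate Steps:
M(N, n) = 5/2 (M(N, n) = 5 - 1/2*5 = 5 - 5/2 = 5/2)
S(K, f) = 9*K/2 (S(K, f) = 5*K/2 + (K + K) = 5*K/2 + 2*K = 9*K/2)
o = 16 (o = 4**2 = 16)
u = -7 (u = -2 + (-5*(5 - 1))/4 = -2 + (-5*4)/4 = -2 + (1/4)*(-20) = -2 - 5 = -7)
S(7, -5)*u + o = ((9/2)*7)*(-7) + 16 = (63/2)*(-7) + 16 = -441/2 + 16 = -409/2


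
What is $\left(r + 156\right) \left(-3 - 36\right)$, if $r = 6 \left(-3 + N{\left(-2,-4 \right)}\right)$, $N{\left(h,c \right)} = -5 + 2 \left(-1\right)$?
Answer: $-3744$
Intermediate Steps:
$N{\left(h,c \right)} = -7$ ($N{\left(h,c \right)} = -5 - 2 = -7$)
$r = -60$ ($r = 6 \left(-3 - 7\right) = 6 \left(-10\right) = -60$)
$\left(r + 156\right) \left(-3 - 36\right) = \left(-60 + 156\right) \left(-3 - 36\right) = 96 \left(-3 - 36\right) = 96 \left(-39\right) = -3744$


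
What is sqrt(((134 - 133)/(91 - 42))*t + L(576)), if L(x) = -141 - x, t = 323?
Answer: 59*I*sqrt(10)/7 ≈ 26.653*I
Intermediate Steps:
sqrt(((134 - 133)/(91 - 42))*t + L(576)) = sqrt(((134 - 133)/(91 - 42))*323 + (-141 - 1*576)) = sqrt((1/49)*323 + (-141 - 576)) = sqrt((1*(1/49))*323 - 717) = sqrt((1/49)*323 - 717) = sqrt(323/49 - 717) = sqrt(-34810/49) = 59*I*sqrt(10)/7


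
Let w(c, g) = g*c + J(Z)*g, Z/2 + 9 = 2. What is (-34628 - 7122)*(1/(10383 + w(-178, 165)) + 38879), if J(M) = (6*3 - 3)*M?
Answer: -87063484493500/53637 ≈ -1.6232e+9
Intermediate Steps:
Z = -14 (Z = -18 + 2*2 = -18 + 4 = -14)
J(M) = 15*M (J(M) = (18 - 3)*M = 15*M)
w(c, g) = -210*g + c*g (w(c, g) = g*c + (15*(-14))*g = c*g - 210*g = -210*g + c*g)
(-34628 - 7122)*(1/(10383 + w(-178, 165)) + 38879) = (-34628 - 7122)*(1/(10383 + 165*(-210 - 178)) + 38879) = -41750*(1/(10383 + 165*(-388)) + 38879) = -41750*(1/(10383 - 64020) + 38879) = -41750*(1/(-53637) + 38879) = -41750*(-1/53637 + 38879) = -41750*2085352922/53637 = -87063484493500/53637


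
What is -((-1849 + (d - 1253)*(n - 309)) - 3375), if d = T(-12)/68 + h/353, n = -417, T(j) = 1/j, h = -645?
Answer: -43484755065/48008 ≈ -9.0578e+5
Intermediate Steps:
d = -526673/288048 (d = 1/(-12*68) - 645/353 = -1/12*1/68 - 645*1/353 = -1/816 - 645/353 = -526673/288048 ≈ -1.8284)
-((-1849 + (d - 1253)*(n - 309)) - 3375) = -((-1849 + (-526673/288048 - 1253)*(-417 - 309)) - 3375) = -((-1849 - 361450817/288048*(-726)) - 3375) = -((-1849 + 43735548857/48008) - 3375) = -(43646782065/48008 - 3375) = -1*43484755065/48008 = -43484755065/48008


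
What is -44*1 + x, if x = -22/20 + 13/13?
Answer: -441/10 ≈ -44.100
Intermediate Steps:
x = -1/10 (x = -22*1/20 + 13*(1/13) = -11/10 + 1 = -1/10 ≈ -0.10000)
-44*1 + x = -44*1 - 1/10 = -44 - 1/10 = -441/10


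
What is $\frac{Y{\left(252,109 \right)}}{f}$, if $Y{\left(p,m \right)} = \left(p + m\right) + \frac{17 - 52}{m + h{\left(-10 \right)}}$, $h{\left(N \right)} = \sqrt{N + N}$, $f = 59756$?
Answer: $\frac{2146223}{355578078} + \frac{35 i \sqrt{5}}{355578078} \approx 0.0060359 + 2.201 \cdot 10^{-7} i$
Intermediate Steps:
$h{\left(N \right)} = \sqrt{2} \sqrt{N}$ ($h{\left(N \right)} = \sqrt{2 N} = \sqrt{2} \sqrt{N}$)
$Y{\left(p,m \right)} = m + p - \frac{35}{m + 2 i \sqrt{5}}$ ($Y{\left(p,m \right)} = \left(p + m\right) + \frac{17 - 52}{m + \sqrt{2} \sqrt{-10}} = \left(m + p\right) - \frac{35}{m + \sqrt{2} i \sqrt{10}} = \left(m + p\right) - \frac{35}{m + 2 i \sqrt{5}} = m + p - \frac{35}{m + 2 i \sqrt{5}}$)
$\frac{Y{\left(252,109 \right)}}{f} = \frac{\frac{1}{109 + 2 i \sqrt{5}} \left(-35 + 109^{2} + 109 \cdot 252 + 2 i 109 \sqrt{5} + 2 i 252 \sqrt{5}\right)}{59756} = \frac{-35 + 11881 + 27468 + 218 i \sqrt{5} + 504 i \sqrt{5}}{109 + 2 i \sqrt{5}} \cdot \frac{1}{59756} = \frac{39314 + 722 i \sqrt{5}}{109 + 2 i \sqrt{5}} \cdot \frac{1}{59756} = \frac{39314 + 722 i \sqrt{5}}{59756 \left(109 + 2 i \sqrt{5}\right)}$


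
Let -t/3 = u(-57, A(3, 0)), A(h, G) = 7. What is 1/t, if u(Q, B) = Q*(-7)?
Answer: -1/1197 ≈ -0.00083542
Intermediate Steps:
u(Q, B) = -7*Q
t = -1197 (t = -(-21)*(-57) = -3*399 = -1197)
1/t = 1/(-1197) = -1/1197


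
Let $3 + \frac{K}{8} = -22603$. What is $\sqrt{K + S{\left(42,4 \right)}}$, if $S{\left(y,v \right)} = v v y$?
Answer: $4 i \sqrt{11261} \approx 424.47 i$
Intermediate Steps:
$K = -180848$ ($K = -24 + 8 \left(-22603\right) = -24 - 180824 = -180848$)
$S{\left(y,v \right)} = y v^{2}$ ($S{\left(y,v \right)} = v^{2} y = y v^{2}$)
$\sqrt{K + S{\left(42,4 \right)}} = \sqrt{-180848 + 42 \cdot 4^{2}} = \sqrt{-180848 + 42 \cdot 16} = \sqrt{-180848 + 672} = \sqrt{-180176} = 4 i \sqrt{11261}$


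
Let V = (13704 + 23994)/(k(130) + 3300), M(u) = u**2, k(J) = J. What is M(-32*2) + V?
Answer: 7043489/1715 ≈ 4107.0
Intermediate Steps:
V = 18849/1715 (V = (13704 + 23994)/(130 + 3300) = 37698/3430 = 37698*(1/3430) = 18849/1715 ≈ 10.991)
M(-32*2) + V = (-32*2)**2 + 18849/1715 = (-64)**2 + 18849/1715 = 4096 + 18849/1715 = 7043489/1715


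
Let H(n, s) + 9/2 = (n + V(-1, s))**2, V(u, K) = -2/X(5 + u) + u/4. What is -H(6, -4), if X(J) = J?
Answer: -369/16 ≈ -23.063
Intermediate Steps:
V(u, K) = -2/(5 + u) + u/4
H(n, s) = -9/2 + (-3/4 + n)**2 (H(n, s) = -9/2 + (n + (-8 - (5 - 1))/(4*(5 - 1)))**2 = -9/2 + (n + (1/4)*(-8 - 1*4)/4)**2 = -9/2 + (n + (1/4)*(1/4)*(-8 - 4))**2 = -9/2 + (n + (1/4)*(1/4)*(-12))**2 = -9/2 + (n - 3/4)**2 = -9/2 + (-3/4 + n)**2)
-H(6, -4) = -(-9/2 + (3 - 4*6)**2/16) = -(-9/2 + (3 - 24)**2/16) = -(-9/2 + (1/16)*(-21)**2) = -(-9/2 + (1/16)*441) = -(-9/2 + 441/16) = -1*369/16 = -369/16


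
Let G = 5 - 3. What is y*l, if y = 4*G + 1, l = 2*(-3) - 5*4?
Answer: -234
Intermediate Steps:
G = 2
l = -26 (l = -6 - 20 = -26)
y = 9 (y = 4*2 + 1 = 8 + 1 = 9)
y*l = 9*(-26) = -234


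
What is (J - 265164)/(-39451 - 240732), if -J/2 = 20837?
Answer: 306838/280183 ≈ 1.0951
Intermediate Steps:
J = -41674 (J = -2*20837 = -41674)
(J - 265164)/(-39451 - 240732) = (-41674 - 265164)/(-39451 - 240732) = -306838/(-280183) = -306838*(-1/280183) = 306838/280183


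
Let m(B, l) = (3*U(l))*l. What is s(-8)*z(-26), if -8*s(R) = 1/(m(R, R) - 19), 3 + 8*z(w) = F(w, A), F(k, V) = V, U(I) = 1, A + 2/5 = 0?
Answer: -17/13760 ≈ -0.0012355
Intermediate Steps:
A = -⅖ (A = -⅖ + 0 = -⅖ ≈ -0.40000)
z(w) = -17/40 (z(w) = -3/8 + (⅛)*(-⅖) = -3/8 - 1/20 = -17/40)
m(B, l) = 3*l (m(B, l) = (3*1)*l = 3*l)
s(R) = -1/(8*(-19 + 3*R)) (s(R) = -1/(8*(3*R - 19)) = -1/(8*(-19 + 3*R)))
s(-8)*z(-26) = -1/(-152 + 24*(-8))*(-17/40) = -1/(-152 - 192)*(-17/40) = -1/(-344)*(-17/40) = -1*(-1/344)*(-17/40) = (1/344)*(-17/40) = -17/13760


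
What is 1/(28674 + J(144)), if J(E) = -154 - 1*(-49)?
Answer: 1/28569 ≈ 3.5003e-5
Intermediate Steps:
J(E) = -105 (J(E) = -154 + 49 = -105)
1/(28674 + J(144)) = 1/(28674 - 105) = 1/28569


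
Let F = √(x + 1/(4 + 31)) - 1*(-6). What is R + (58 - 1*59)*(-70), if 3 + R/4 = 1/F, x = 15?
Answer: 21706/367 - 2*√18410/367 ≈ 58.405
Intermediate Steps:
F = 6 + √18410/35 (F = √(15 + 1/(4 + 31)) - 1*(-6) = √(15 + 1/35) + 6 = √(526/35) + 6 = √18410/35 + 6 = 6 + √18410/35 ≈ 9.8767)
R = -12 + 4/(6 + √18410/35) ≈ -11.595
R + (58 - 1*59)*(-70) = (-3984/367 - 2*√18410/367) + (58 - 1*59)*(-70) = (-3984/367 - 2*√18410/367) + (58 - 59)*(-70) = (-3984/367 - 2*√18410/367) - 1*(-70) = (-3984/367 - 2*√18410/367) + 70 = 21706/367 - 2*√18410/367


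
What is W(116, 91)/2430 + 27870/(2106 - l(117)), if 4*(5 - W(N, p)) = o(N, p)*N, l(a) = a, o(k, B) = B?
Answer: 1157131/89505 ≈ 12.928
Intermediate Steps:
W(N, p) = 5 - N*p/4 (W(N, p) = 5 - p*N/4 = 5 - N*p/4)
W(116, 91)/2430 + 27870/(2106 - l(117)) = (5 - ¼*116*91)/2430 + 27870/(2106 - 1*117) = (5 - 2639)*(1/2430) + 27870/(2106 - 117) = -2634*1/2430 + 27870/1989 = -439/405 + 27870*(1/1989) = -439/405 + 9290/663 = 1157131/89505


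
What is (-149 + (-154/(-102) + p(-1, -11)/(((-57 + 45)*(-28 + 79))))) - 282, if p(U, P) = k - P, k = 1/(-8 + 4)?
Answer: -1051435/2448 ≈ -429.51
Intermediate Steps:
k = -1/4 (k = 1/(-4) = -1/4 ≈ -0.25000)
p(U, P) = -1/4 - P
(-149 + (-154/(-102) + p(-1, -11)/(((-57 + 45)*(-28 + 79))))) - 282 = (-149 + (-154/(-102) + (-1/4 - 1*(-11))/(((-57 + 45)*(-28 + 79))))) - 282 = (-149 + (-154*(-1/102) + (-1/4 + 11)/((-12*51)))) - 282 = (-149 + (77/51 + (43/4)/(-612))) - 282 = (-149 + (77/51 + (43/4)*(-1/612))) - 282 = (-149 + (77/51 - 43/2448)) - 282 = (-149 + 3653/2448) - 282 = -361099/2448 - 282 = -1051435/2448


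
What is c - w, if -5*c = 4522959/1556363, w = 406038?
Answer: -3159717121929/7781815 ≈ -4.0604e+5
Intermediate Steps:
c = -4522959/7781815 (c = -4522959/(5*1556363) = -⅕*4522959/1556363 = -4522959/7781815 ≈ -0.58122)
c - w = -4522959/7781815 - 1*406038 = -4522959/7781815 - 406038 = -3159717121929/7781815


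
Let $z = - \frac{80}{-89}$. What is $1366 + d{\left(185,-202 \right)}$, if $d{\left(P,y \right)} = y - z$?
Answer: $\frac{103516}{89} \approx 1163.1$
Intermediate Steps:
$z = \frac{80}{89}$ ($z = \left(-80\right) \left(- \frac{1}{89}\right) = \frac{80}{89} \approx 0.89888$)
$d{\left(P,y \right)} = - \frac{80}{89} + y$ ($d{\left(P,y \right)} = y - \frac{80}{89} = - \frac{80}{89} + y$)
$1366 + d{\left(185,-202 \right)} = 1366 - \frac{18058}{89} = \frac{103516}{89}$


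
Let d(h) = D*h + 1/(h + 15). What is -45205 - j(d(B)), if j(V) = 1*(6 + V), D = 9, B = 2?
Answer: -768894/17 ≈ -45229.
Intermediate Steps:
d(h) = 1/(15 + h) + 9*h (d(h) = 9*h + 1/(h + 15) = 9*h + 1/(15 + h) = 1/(15 + h) + 9*h)
j(V) = 6 + V
-45205 - j(d(B)) = -45205 - (6 + (1 + 9*2² + 135*2)/(15 + 2)) = -45205 - (6 + (1 + 9*4 + 270)/17) = -45205 - (6 + (1 + 36 + 270)/17) = -45205 - (6 + (1/17)*307) = -45205 - (6 + 307/17) = -45205 - 1*409/17 = -45205 - 409/17 = -768894/17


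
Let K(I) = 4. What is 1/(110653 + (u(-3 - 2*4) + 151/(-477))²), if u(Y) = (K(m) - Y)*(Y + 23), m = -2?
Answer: 227529/32522799118 ≈ 6.9960e-6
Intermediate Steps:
u(Y) = (4 - Y)*(23 + Y) (u(Y) = (4 - Y)*(Y + 23) = (4 - Y)*(23 + Y))
1/(110653 + (u(-3 - 2*4) + 151/(-477))²) = 1/(110653 + ((92 - (-3 - 2*4)² - 19*(-3 - 2*4)) + 151/(-477))²) = 1/(110653 + ((92 - (-3 - 8)² - 19*(-3 - 8)) + 151*(-1/477))²) = 1/(110653 + ((92 - 1*(-11)² - 19*(-11)) - 151/477)²) = 1/(110653 + ((92 - 1*121 + 209) - 151/477)²) = 1/(110653 + ((92 - 121 + 209) - 151/477)²) = 1/(110653 + (180 - 151/477)²) = 1/(110653 + (85709/477)²) = 1/(110653 + 7346032681/227529) = 1/(32522799118/227529) = 227529/32522799118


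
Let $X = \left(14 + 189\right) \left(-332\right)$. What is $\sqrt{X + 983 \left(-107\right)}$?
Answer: $i \sqrt{172577} \approx 415.42 i$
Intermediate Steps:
$X = -67396$ ($X = 203 \left(-332\right) = -67396$)
$\sqrt{X + 983 \left(-107\right)} = \sqrt{-67396 + 983 \left(-107\right)} = \sqrt{-67396 - 105181} = \sqrt{-172577} = i \sqrt{172577}$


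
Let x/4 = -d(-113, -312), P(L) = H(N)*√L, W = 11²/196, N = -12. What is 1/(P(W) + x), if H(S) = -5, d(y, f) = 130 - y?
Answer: -14/13663 ≈ -0.0010247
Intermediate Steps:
W = 121/196 (W = 121*(1/196) = 121/196 ≈ 0.61735)
P(L) = -5*√L
x = -972 (x = 4*(-(130 - 1*(-113))) = 4*(-(130 + 113)) = 4*(-1*243) = 4*(-243) = -972)
1/(P(W) + x) = 1/(-5*√(121/196) - 972) = 1/(-5*11/14 - 972) = 1/(-55/14 - 972) = 1/(-13663/14) = -14/13663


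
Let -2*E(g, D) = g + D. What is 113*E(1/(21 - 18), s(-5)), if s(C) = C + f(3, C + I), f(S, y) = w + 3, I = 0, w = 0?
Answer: 565/6 ≈ 94.167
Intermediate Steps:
f(S, y) = 3 (f(S, y) = 0 + 3 = 3)
s(C) = 3 + C (s(C) = C + 3 = 3 + C)
E(g, D) = -D/2 - g/2 (E(g, D) = -(g + D)/2 = -(D + g)/2 = -D/2 - g/2)
113*E(1/(21 - 18), s(-5)) = 113*(-(3 - 5)/2 - 1/(2*(21 - 18))) = 113*(-½*(-2) - ½/3) = 113*(1 - ½*⅓) = 113*(1 - ⅙) = 113*(⅚) = 565/6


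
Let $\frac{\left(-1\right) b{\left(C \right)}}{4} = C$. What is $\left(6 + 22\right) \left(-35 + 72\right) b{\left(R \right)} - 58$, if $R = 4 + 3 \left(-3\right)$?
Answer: $20662$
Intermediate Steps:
$R = -5$ ($R = 4 - 9 = -5$)
$b{\left(C \right)} = - 4 C$
$\left(6 + 22\right) \left(-35 + 72\right) b{\left(R \right)} - 58 = \left(6 + 22\right) \left(-35 + 72\right) \left(\left(-4\right) \left(-5\right)\right) - 58 = 28 \cdot 37 \cdot 20 - 58 = 1036 \cdot 20 - 58 = 20720 - 58 = 20662$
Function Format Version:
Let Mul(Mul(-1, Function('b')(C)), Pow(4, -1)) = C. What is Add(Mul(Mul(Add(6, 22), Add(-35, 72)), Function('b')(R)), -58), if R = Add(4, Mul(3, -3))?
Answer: 20662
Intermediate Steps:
R = -5 (R = Add(4, -9) = -5)
Function('b')(C) = Mul(-4, C)
Add(Mul(Mul(Add(6, 22), Add(-35, 72)), Function('b')(R)), -58) = Add(Mul(Mul(Add(6, 22), Add(-35, 72)), Mul(-4, -5)), -58) = Add(Mul(Mul(28, 37), 20), -58) = Add(Mul(1036, 20), -58) = Add(20720, -58) = 20662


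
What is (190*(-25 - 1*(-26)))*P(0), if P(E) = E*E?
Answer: 0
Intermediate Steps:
P(E) = E²
(190*(-25 - 1*(-26)))*P(0) = (190*(-25 - 1*(-26)))*0² = (190*(-25 + 26))*0 = (190*1)*0 = 190*0 = 0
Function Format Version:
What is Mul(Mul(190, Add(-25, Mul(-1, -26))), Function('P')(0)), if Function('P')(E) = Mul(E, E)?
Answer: 0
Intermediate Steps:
Function('P')(E) = Pow(E, 2)
Mul(Mul(190, Add(-25, Mul(-1, -26))), Function('P')(0)) = Mul(Mul(190, Add(-25, Mul(-1, -26))), Pow(0, 2)) = Mul(Mul(190, Add(-25, 26)), 0) = Mul(Mul(190, 1), 0) = Mul(190, 0) = 0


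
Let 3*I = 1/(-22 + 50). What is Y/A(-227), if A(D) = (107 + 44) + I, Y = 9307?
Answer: 781788/12685 ≈ 61.631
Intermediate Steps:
I = 1/84 (I = 1/(3*(-22 + 50)) = (⅓)/28 = (⅓)*(1/28) = 1/84 ≈ 0.011905)
A(D) = 12685/84 (A(D) = (107 + 44) + 1/84 = 151 + 1/84 = 12685/84)
Y/A(-227) = 9307/(12685/84) = 9307*(84/12685) = 781788/12685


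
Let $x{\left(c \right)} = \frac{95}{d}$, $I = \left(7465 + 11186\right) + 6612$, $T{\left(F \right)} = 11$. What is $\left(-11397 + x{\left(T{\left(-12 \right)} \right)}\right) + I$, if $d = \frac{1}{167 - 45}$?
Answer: $25456$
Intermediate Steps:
$I = 25263$ ($I = 18651 + 6612 = 25263$)
$d = \frac{1}{122} \approx 0.0081967$
$x{\left(c \right)} = 11590$ ($x{\left(c \right)} = 95 \frac{1}{\frac{1}{122}} = 95 \cdot 122 = 11590$)
$\left(-11397 + x{\left(T{\left(-12 \right)} \right)}\right) + I = \left(-11397 + 11590\right) + 25263 = 193 + 25263 = 25456$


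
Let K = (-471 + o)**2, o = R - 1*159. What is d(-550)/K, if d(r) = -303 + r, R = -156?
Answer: -853/617796 ≈ -0.0013807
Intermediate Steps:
o = -315 (o = -156 - 1*159 = -156 - 159 = -315)
K = 617796 (K = (-471 - 315)**2 = (-786)**2 = 617796)
d(-550)/K = (-303 - 550)/617796 = -853*1/617796 = -853/617796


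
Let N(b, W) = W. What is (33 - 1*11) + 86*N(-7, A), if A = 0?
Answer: 22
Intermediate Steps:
(33 - 1*11) + 86*N(-7, A) = (33 - 1*11) + 86*0 = (33 - 11) + 0 = 22 + 0 = 22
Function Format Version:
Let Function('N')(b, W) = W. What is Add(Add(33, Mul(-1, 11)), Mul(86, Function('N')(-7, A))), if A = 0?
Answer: 22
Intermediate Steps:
Add(Add(33, Mul(-1, 11)), Mul(86, Function('N')(-7, A))) = Add(Add(33, Mul(-1, 11)), Mul(86, 0)) = Add(Add(33, -11), 0) = Add(22, 0) = 22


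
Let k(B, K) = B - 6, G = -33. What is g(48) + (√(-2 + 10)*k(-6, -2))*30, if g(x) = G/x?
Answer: -11/16 - 720*√2 ≈ -1018.9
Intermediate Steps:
k(B, K) = -6 + B
g(x) = -33/x
g(48) + (√(-2 + 10)*k(-6, -2))*30 = -33/48 + (√(-2 + 10)*(-6 - 6))*30 = -33*1/48 + (√8*(-12))*30 = -11/16 + ((2*√2)*(-12))*30 = -11/16 - 24*√2*30 = -11/16 - 720*√2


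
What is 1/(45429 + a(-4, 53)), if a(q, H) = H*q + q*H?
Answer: 1/45005 ≈ 2.2220e-5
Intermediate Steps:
a(q, H) = 2*H*q (a(q, H) = H*q + H*q = 2*H*q)
1/(45429 + a(-4, 53)) = 1/(45429 + 2*53*(-4)) = 1/(45429 - 424) = 1/45005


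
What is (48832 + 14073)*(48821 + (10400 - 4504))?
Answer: 3441972885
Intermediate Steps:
(48832 + 14073)*(48821 + (10400 - 4504)) = 62905*(48821 + 5896) = 62905*54717 = 3441972885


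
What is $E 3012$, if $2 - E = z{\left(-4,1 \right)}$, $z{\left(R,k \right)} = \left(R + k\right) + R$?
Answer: $27108$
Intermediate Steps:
$z{\left(R,k \right)} = k + 2 R$
$E = 9$ ($E = 2 - \left(1 + 2 \left(-4\right)\right) = 2 - \left(1 - 8\right) = 2 - -7 = 2 + 7 = 9$)
$E 3012 = 9 \cdot 3012 = 27108$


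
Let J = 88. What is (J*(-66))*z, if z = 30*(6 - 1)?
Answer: -871200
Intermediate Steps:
z = 150 (z = 30*5 = 150)
(J*(-66))*z = (88*(-66))*150 = -5808*150 = -871200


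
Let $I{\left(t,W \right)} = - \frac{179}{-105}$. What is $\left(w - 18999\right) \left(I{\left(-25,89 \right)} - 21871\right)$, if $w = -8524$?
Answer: $\frac{63200404348}{105} \approx 6.0191 \cdot 10^{8}$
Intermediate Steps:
$I{\left(t,W \right)} = \frac{179}{105}$ ($I{\left(t,W \right)} = \left(-179\right) \left(- \frac{1}{105}\right) = \frac{179}{105}$)
$\left(w - 18999\right) \left(I{\left(-25,89 \right)} - 21871\right) = \left(-8524 - 18999\right) \left(\frac{179}{105} - 21871\right) = - 27523 \left(\frac{179}{105} - 21871\right) = \left(-27523\right) \left(- \frac{2296276}{105}\right) = \frac{63200404348}{105}$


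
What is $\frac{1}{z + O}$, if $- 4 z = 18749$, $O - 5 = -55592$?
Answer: $- \frac{4}{241097} \approx -1.6591 \cdot 10^{-5}$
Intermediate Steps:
$O = -55587$ ($O = 5 - 55592 = -55587$)
$z = - \frac{18749}{4}$ ($z = \left(- \frac{1}{4}\right) 18749 = - \frac{18749}{4} \approx -4687.3$)
$\frac{1}{z + O} = \frac{1}{- \frac{18749}{4} - 55587} = \frac{1}{- \frac{241097}{4}} = - \frac{4}{241097}$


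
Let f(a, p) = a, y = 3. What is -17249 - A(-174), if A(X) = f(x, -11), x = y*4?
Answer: -17261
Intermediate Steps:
x = 12 (x = 3*4 = 12)
A(X) = 12
-17249 - A(-174) = -17249 - 1*12 = -17249 - 12 = -17261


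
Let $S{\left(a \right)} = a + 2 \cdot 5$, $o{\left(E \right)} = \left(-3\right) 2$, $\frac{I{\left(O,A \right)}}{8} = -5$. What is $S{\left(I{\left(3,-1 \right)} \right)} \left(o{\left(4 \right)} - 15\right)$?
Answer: $630$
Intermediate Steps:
$I{\left(O,A \right)} = -40$ ($I{\left(O,A \right)} = 8 \left(-5\right) = -40$)
$o{\left(E \right)} = -6$
$S{\left(a \right)} = 10 + a$ ($S{\left(a \right)} = a + 10 = 10 + a$)
$S{\left(I{\left(3,-1 \right)} \right)} \left(o{\left(4 \right)} - 15\right) = \left(10 - 40\right) \left(-6 - 15\right) = \left(-30\right) \left(-21\right) = 630$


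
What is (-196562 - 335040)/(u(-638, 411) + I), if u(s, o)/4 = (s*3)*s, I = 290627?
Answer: -531602/5175155 ≈ -0.10272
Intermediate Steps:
u(s, o) = 12*s² (u(s, o) = 4*((s*3)*s) = 4*((3*s)*s) = 4*(3*s²) = 12*s²)
(-196562 - 335040)/(u(-638, 411) + I) = (-196562 - 335040)/(12*(-638)² + 290627) = -531602/(12*407044 + 290627) = -531602/(4884528 + 290627) = -531602/5175155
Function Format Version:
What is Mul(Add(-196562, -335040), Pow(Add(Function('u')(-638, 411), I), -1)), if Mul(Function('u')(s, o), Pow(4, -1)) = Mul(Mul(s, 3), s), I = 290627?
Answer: Rational(-531602, 5175155) ≈ -0.10272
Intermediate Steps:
Function('u')(s, o) = Mul(12, Pow(s, 2)) (Function('u')(s, o) = Mul(4, Mul(Mul(s, 3), s)) = Mul(4, Mul(Mul(3, s), s)) = Mul(4, Mul(3, Pow(s, 2))) = Mul(12, Pow(s, 2)))
Mul(Add(-196562, -335040), Pow(Add(Function('u')(-638, 411), I), -1)) = Mul(Add(-196562, -335040), Pow(Add(Mul(12, Pow(-638, 2)), 290627), -1)) = Mul(-531602, Pow(Add(Mul(12, 407044), 290627), -1)) = Mul(-531602, Pow(Add(4884528, 290627), -1)) = Mul(-531602, Pow(5175155, -1)) = Mul(-531602, Rational(1, 5175155)) = Rational(-531602, 5175155)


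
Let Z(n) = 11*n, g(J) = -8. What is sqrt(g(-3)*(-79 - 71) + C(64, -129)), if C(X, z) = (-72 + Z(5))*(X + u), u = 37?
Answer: I*sqrt(517) ≈ 22.738*I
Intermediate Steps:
C(X, z) = -629 - 17*X (C(X, z) = (-72 + 11*5)*(X + 37) = (-72 + 55)*(37 + X) = -17*(37 + X) = -629 - 17*X)
sqrt(g(-3)*(-79 - 71) + C(64, -129)) = sqrt(-8*(-79 - 71) + (-629 - 17*64)) = sqrt(-8*(-150) + (-629 - 1088)) = sqrt(1200 - 1717) = sqrt(-517) = I*sqrt(517)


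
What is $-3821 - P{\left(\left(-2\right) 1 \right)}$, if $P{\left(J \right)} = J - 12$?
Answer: $-3807$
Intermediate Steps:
$P{\left(J \right)} = -12 + J$ ($P{\left(J \right)} = J - 12 = -12 + J$)
$-3821 - P{\left(\left(-2\right) 1 \right)} = -3821 - \left(-12 - 2\right) = -3821 - -14 = -3821 + 14 = -3807$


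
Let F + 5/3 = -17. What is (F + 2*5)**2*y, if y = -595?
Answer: -402220/9 ≈ -44691.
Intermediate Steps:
F = -56/3 (F = -5/3 - 17 = -56/3 ≈ -18.667)
(F + 2*5)**2*y = (-56/3 + 2*5)**2*(-595) = (-56/3 + 10)**2*(-595) = (-26/3)**2*(-595) = (676/9)*(-595) = -402220/9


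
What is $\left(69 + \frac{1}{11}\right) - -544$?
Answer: $\frac{6744}{11} \approx 613.09$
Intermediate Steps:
$\left(69 + \frac{1}{11}\right) - -544 = \left(69 + \frac{1}{11}\right) + 544 = \frac{760}{11} + 544 = \frac{6744}{11}$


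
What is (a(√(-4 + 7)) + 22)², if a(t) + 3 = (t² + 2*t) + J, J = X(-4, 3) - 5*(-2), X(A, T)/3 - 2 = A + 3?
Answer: 1237 + 140*√3 ≈ 1479.5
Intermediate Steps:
X(A, T) = 15 + 3*A (X(A, T) = 6 + 3*(A + 3) = 6 + 3*(3 + A) = 6 + (9 + 3*A) = 15 + 3*A)
J = 13 (J = (15 + 3*(-4)) - 5*(-2) = (15 - 12) + 10 = 3 + 10 = 13)
a(t) = 10 + t² + 2*t (a(t) = -3 + ((t² + 2*t) + 13) = -3 + (13 + t² + 2*t) = 10 + t² + 2*t)
(a(√(-4 + 7)) + 22)² = ((10 + (√(-4 + 7))² + 2*√(-4 + 7)) + 22)² = ((10 + (√3)² + 2*√3) + 22)² = ((10 + 3 + 2*√3) + 22)² = ((13 + 2*√3) + 22)² = (35 + 2*√3)²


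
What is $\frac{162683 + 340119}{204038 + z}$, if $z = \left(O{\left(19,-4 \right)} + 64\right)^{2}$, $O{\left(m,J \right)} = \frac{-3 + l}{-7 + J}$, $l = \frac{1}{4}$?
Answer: $\frac{8044832}{3330657} \approx 2.4154$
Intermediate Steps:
$l = \frac{1}{4} \approx 0.25$
$O{\left(m,J \right)} = - \frac{11}{4 \left(-7 + J\right)}$ ($O{\left(m,J \right)} = \frac{-3 + \frac{1}{4}}{-7 + J} = - \frac{11}{4 \left(-7 + J\right)}$)
$z = \frac{66049}{16}$ ($z = \left(- \frac{11}{-28 + 4 \left(-4\right)} + 64\right)^{2} = \left(- \frac{11}{-28 - 16} + 64\right)^{2} = \left(- \frac{11}{-44} + 64\right)^{2} = \left(\left(-11\right) \left(- \frac{1}{44}\right) + 64\right)^{2} = \left(\frac{1}{4} + 64\right)^{2} = \left(\frac{257}{4}\right)^{2} = \frac{66049}{16} \approx 4128.1$)
$\frac{162683 + 340119}{204038 + z} = \frac{162683 + 340119}{204038 + \frac{66049}{16}} = \frac{502802}{\frac{3330657}{16}} = 502802 \cdot \frac{16}{3330657} = \frac{8044832}{3330657}$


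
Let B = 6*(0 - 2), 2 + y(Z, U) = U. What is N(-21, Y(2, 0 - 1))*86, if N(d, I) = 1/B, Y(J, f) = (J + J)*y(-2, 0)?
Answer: -43/6 ≈ -7.1667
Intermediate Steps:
y(Z, U) = -2 + U
B = -12 (B = 6*(-2) = -12)
Y(J, f) = -4*J (Y(J, f) = (J + J)*(-2 + 0) = (2*J)*(-2) = -4*J)
N(d, I) = -1/12 (N(d, I) = 1/(-12) = -1/12)
N(-21, Y(2, 0 - 1))*86 = -1/12*86 = -43/6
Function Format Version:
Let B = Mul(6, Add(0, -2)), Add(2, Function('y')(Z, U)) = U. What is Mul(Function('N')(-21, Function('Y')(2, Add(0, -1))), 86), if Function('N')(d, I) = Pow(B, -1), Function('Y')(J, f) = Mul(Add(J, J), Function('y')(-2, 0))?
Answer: Rational(-43, 6) ≈ -7.1667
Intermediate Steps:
Function('y')(Z, U) = Add(-2, U)
B = -12 (B = Mul(6, -2) = -12)
Function('Y')(J, f) = Mul(-4, J) (Function('Y')(J, f) = Mul(Add(J, J), Add(-2, 0)) = Mul(Mul(2, J), -2) = Mul(-4, J))
Function('N')(d, I) = Rational(-1, 12) (Function('N')(d, I) = Pow(-12, -1) = Rational(-1, 12))
Mul(Function('N')(-21, Function('Y')(2, Add(0, -1))), 86) = Mul(Rational(-1, 12), 86) = Rational(-43, 6)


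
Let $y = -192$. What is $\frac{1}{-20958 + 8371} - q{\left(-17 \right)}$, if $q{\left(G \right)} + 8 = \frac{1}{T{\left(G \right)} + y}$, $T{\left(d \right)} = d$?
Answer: $\frac{21057842}{2630683} \approx 8.0047$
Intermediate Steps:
$q{\left(G \right)} = -8 + \frac{1}{-192 + G}$ ($q{\left(G \right)} = -8 + \frac{1}{G - 192} = -8 + \frac{1}{-192 + G}$)
$\frac{1}{-20958 + 8371} - q{\left(-17 \right)} = \frac{1}{-20958 + 8371} - \frac{1537 - -136}{-192 - 17} = \frac{1}{-12587} - \frac{1537 + 136}{-209} = - \frac{1}{12587} - \left(- \frac{1}{209}\right) 1673 = - \frac{1}{12587} - - \frac{1673}{209} = - \frac{1}{12587} + \frac{1673}{209} = \frac{21057842}{2630683}$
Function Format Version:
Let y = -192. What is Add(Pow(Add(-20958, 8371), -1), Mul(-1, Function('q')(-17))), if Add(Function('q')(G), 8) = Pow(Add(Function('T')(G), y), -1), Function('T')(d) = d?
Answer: Rational(21057842, 2630683) ≈ 8.0047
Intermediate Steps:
Function('q')(G) = Add(-8, Pow(Add(-192, G), -1)) (Function('q')(G) = Add(-8, Pow(Add(G, -192), -1)) = Add(-8, Pow(Add(-192, G), -1)))
Add(Pow(Add(-20958, 8371), -1), Mul(-1, Function('q')(-17))) = Add(Pow(Add(-20958, 8371), -1), Mul(-1, Mul(Pow(Add(-192, -17), -1), Add(1537, Mul(-8, -17))))) = Add(Pow(-12587, -1), Mul(-1, Mul(Pow(-209, -1), Add(1537, 136)))) = Add(Rational(-1, 12587), Mul(-1, Mul(Rational(-1, 209), 1673))) = Add(Rational(-1, 12587), Mul(-1, Rational(-1673, 209))) = Add(Rational(-1, 12587), Rational(1673, 209)) = Rational(21057842, 2630683)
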